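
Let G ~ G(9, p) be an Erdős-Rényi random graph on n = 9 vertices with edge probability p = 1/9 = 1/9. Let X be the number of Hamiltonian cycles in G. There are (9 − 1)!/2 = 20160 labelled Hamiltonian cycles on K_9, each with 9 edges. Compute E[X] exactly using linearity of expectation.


K_9 has (9 − 1)!/2 = 20160 labelled Hamiltonian cycles.
For each such Hamiltonian cycle H, let X_H = 1 if all 9 edges of H are present in G. Then P[X_H = 1] = p^{9} = (1/9)^{9} = 1/387420489.
By linearity: E[X] = Σ_H E[X_H] = 20160 · p^{9} = 20160 · 1/387420489 = 2240/43046721.
Numerically: E[X] ≈ 5.2e-05.

E[X] = 20160 · (1/9)^{9} = 2240/43046721 ≈ 5.2e-05.


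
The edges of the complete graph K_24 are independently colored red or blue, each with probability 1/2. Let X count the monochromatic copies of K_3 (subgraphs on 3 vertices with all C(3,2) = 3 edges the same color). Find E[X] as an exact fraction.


Let X = Σ_S X_S over the C(24, 3) = 2024 subsets S of size 3, where X_S = 1 if the K_3 on S is monochromatic.
For a fixed S, the K_3 on S has C(3, 2) = 3 edges. P[all 3 edges red] = (1/2)^3, and likewise for blue, so P[monochromatic] = 2·(1/2)^3 = 2^{1 − 3} = 1/4.
Summing: E[X] = C(24, 3) · 2^{1 − 3} = 2024 · 1/4 = 506.
Numerically: E[X] ≈ 506.000000.

E[X] = C(24,3)·2^(1−C(3,2)) = 506 ≈ 506.000000.


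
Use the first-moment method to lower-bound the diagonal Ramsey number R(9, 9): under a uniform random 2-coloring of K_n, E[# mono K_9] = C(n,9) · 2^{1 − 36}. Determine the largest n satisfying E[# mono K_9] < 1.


We need C(n, 9) · 2^{1 − 36} < 1, i.e. C(n, 9) < 2^{36 − 1} = 34359738368.
Check values of n near the boundary:
  n = 60: C(60, 9) = 14783142660; 14783142660 < 34359738368? YES
  n = 61: C(61, 9) = 17341763505; 17341763505 < 34359738368? YES
  n = 62: C(62, 9) = 20286591270; 20286591270 < 34359738368? YES
  n = 63: C(63, 9) = 23667689815; 23667689815 < 34359738368? YES
  n = 64: C(64, 9) = 27540584512; 27540584512 < 34359738368? YES
  n = 65: C(65, 9) = 31966749880; 31966749880 < 34359738368? YES
  n = 66: C(66, 9) = 37014131440; 37014131440 < 34359738368? NO
  n = 67: C(67, 9) = 42757703560; 42757703560 < 34359738368? NO
  n = 68: C(68, 9) = 49280065120; 49280065120 < 34359738368? NO
The largest n with C(n, 9) < 34359738368 is n = 65 (where E[X] = 3995843735/4294967296 ≈ 0.930355). Hence R(9, 9) > 65, i.e. R(9, 9) ≥ 66.

Largest n = 65; hence R(9, 9) > 65.


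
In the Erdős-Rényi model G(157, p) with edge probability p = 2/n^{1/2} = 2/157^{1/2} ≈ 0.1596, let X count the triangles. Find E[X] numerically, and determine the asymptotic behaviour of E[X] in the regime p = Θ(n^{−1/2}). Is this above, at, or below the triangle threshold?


Number of potential triangles: C(157, 3) = 632710.
Each occurs with probability p³ ≈ (0.1596)³ ≈ 4.066685e-03.
By linearity: E[X] = C(157, 3)·p³ ≈ 632710 · 4.066685e-03 ≈ 2573.0321.
Since α = 1/2 < 1, p = c/n^{1/2} ≫ 1/n is above the triangle threshold p ~ 1/n. Asymptotically E[X] ~ (c³/6)·n^{3(1−α)} = (2³/6)·n^{1.5} → ∞; triangles are abundant w.h.p.

E[X] ≈ 2573.0321; in regime p = Θ(1/n^{1/2}) E[X] diverges (above the triangle threshold p ~ 1/n).


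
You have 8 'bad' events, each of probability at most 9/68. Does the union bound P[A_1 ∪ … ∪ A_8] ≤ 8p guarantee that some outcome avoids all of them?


Union bound: P[∪_{i=1}^{8} A_i] ≤ Σ_i P[A_i] ≤ 8·p = 8·(9/68) = 18/17.
Numerically: 18/17 ≈ 1.0588235.
Is 18/17 < 1? NO.
Since the bound 18/17 is ≥ 1, the union bound is uninformative here; it does NOT by itself certify existence.

8·p = 18/17 ≈ 1.0588235; existence NOT certified by the union bound.


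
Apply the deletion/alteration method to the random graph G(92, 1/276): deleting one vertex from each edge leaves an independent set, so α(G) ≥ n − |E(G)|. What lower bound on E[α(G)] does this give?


E[|E(G)|] = C(92, 2)·p = 4186 · (1/276) = 91/6.
E[α(G)] ≥ n − E[|E(G)|] = 92 − 91/6 = 461/6.
Numerically: ≈ 76.8333.
(This is only a lower bound; the true E[α(G)] may be larger.)

E[α(G)] ≥ 461/6 ≈ 76.8333.


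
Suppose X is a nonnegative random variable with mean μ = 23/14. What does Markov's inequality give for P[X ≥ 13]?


μ = E[X] = 23/14, a = 13.
Markov: P[X ≥ 13] ≤ μ/a = (23/14)/13 = 23/182.
Numerically: ≈ 0.126.
(Since a = 13 > μ = 1.643, the bound 23/182 is < 1 and informative.)

P[X ≥ 13] ≤ 23/182 ≈ 0.126.


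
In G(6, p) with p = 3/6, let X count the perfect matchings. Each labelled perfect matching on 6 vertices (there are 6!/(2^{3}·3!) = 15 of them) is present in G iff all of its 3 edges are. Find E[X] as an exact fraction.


K_6 has 6!/(2^{3}·3!) = 15 labelled perfect matchings.
For each such perfect matching H, let X_H = 1 if all 3 edges of H are present in G. Then P[X_H = 1] = p^{3} = (1/2)^{3} = 1/8.
By linearity of expectation: E[X] = Σ_H E[X_H] = 15 · p^{3} = 15 · 1/8 = 15/8.
Numerically: E[X] ≈ 1.875.

E[X] = 15 · (1/2)^{3} = 15/8 ≈ 1.875.


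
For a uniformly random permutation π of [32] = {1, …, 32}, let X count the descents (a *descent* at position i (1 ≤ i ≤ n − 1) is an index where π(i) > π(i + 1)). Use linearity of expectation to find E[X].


Write X = Σ X_I over i = 1, …, 31, with X_I the indicator of one descent.
There are 31 indicators.
For each fixed i, the pair (π(i), π(i+1)) is a uniformly random ordered pair of distinct values from {1, …, 32}; by symmetry P[π(i) > π(i+1)] = 1/2.
By linearity: E[X] = 31 · (1/2) = (32 − 1) · (1/2) = 31/2 ≈ 15.500000.

E[X] = 31/2 = 15.500000.


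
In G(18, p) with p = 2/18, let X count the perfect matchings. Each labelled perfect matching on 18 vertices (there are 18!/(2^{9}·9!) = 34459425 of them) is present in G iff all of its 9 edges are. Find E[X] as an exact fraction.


K_18 has 18!/(2^{9}·9!) = 34459425 labelled perfect matchings.
For each such perfect matching H, let X_H = 1 if all 9 edges of H are present in G. Then P[X_H = 1] = p^{9} = (1/9)^{9} = 1/387420489.
By linearity of expectation: E[X] = Σ_H E[X_H] = 34459425 · p^{9} = 34459425 · 1/387420489 = 425425/4782969.
Numerically: E[X] ≈ 0.088946.

E[X] = 34459425 · (1/9)^{9} = 425425/4782969 ≈ 0.088946.


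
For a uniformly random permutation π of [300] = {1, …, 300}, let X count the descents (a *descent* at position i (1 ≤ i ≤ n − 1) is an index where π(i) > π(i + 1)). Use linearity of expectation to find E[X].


Write X = Σ X_I over i = 1, …, 299, with X_I the indicator of one descent.
There are 299 indicators.
For each fixed i, the pair (π(i), π(i+1)) is a uniformly random ordered pair of distinct values from {1, …, 300}; by symmetry P[π(i) > π(i+1)] = 1/2.
By linearity: E[X] = 299 · (1/2) = (300 − 1) · (1/2) = 299/2 ≈ 149.500000.

E[X] = 299/2 = 149.500000.


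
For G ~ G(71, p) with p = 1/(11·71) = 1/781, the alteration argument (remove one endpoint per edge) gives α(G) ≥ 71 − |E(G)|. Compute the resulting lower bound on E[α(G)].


E[|E(G)|] = C(71, 2)·p = 2485 · (1/781) = 35/11.
E[α(G)] ≥ n − E[|E(G)|] = 71 − 35/11 = 746/11.
Numerically: ≈ 67.818182.
(This is only a lower bound; the true E[α(G)] may be larger.)

E[α(G)] ≥ 746/11 ≈ 67.818182.


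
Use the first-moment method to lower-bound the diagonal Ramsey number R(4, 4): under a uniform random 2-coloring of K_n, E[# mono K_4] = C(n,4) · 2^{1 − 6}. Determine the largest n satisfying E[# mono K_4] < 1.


We need C(n, 4) · 2^{1 − 6} < 1, i.e. C(n, 4) < 2^{6 − 1} = 32.
Check values of n near the boundary:
  n = 4: C(4, 4) = 1; 1 < 32? YES
  n = 5: C(5, 4) = 5; 5 < 32? YES
  n = 6: C(6, 4) = 15; 15 < 32? YES
  n = 7: C(7, 4) = 35; 35 < 32? NO
  n = 8: C(8, 4) = 70; 70 < 32? NO
The largest n with C(n, 4) < 32 is n = 6 (where E[X] = 15/32 ≈ 0.4688). Hence R(4, 4) > 6, i.e. R(4, 4) ≥ 7.

Largest n = 6; hence R(4, 4) > 6.


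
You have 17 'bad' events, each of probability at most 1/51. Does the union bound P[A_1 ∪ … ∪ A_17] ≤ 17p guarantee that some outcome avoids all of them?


Union bound: P[∪_{i=1}^{17} A_i] ≤ Σ_i P[A_i] ≤ 17·p = 17·(1/51) = 1/3.
Numerically: 1/3 ≈ 0.3333333.
Is 1/3 < 1? YES.
Since P[∪ A_i] ≤ 1/3 < 1, the complement has P[∩ A_i^c] ≥ 1 − 1/3 = 2/3 > 0, so some outcome avoids every A_i.

17·p = 1/3 ≈ 0.3333333; existence CERTIFIED by the union bound.


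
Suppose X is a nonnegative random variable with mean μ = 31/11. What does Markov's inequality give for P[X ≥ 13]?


μ = E[X] = 31/11, a = 13.
Markov: P[X ≥ 13] ≤ μ/a = (31/11)/13 = 31/143.
Numerically: ≈ 0.21678.
(Since a = 13 > μ = 2.81818, the bound 31/143 is < 1 and informative.)

P[X ≥ 13] ≤ 31/143 ≈ 0.21678.


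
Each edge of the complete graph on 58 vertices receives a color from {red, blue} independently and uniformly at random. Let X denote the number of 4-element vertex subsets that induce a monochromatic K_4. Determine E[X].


Let X = Σ_S X_S over the C(58, 4) = 424270 subsets S of size 4, where X_S = 1 if the K_4 on S is monochromatic.
For a fixed S, the K_4 on S has C(4, 2) = 6 edges. P[all 6 edges red] = (1/2)^6, and likewise for blue, so P[monochromatic] = 2·(1/2)^6 = 2^{1 − 6} = 1/32.
By linearity of expectation: E[X] = C(58, 4) · 2^{1 − 6} = 424270 · 1/32 = 212135/16.
Numerically: E[X] ≈ 13258.437500.

E[X] = C(58,4)·2^(1−C(4,2)) = 212135/16 ≈ 13258.437500.


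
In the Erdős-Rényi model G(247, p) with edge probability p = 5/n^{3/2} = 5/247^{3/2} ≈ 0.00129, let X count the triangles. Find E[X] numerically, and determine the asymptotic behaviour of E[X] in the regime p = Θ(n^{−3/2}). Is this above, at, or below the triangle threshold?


Number of potential triangles: C(247, 3) = 2481115.
Each occurs with probability p³ ≈ (0.00129)³ ≈ 2.13685e-09.
By linearity: E[X] = C(247, 3)·p³ ≈ 2481115 · 2.13685e-09 ≈ 0.005.
Since α = 3/2 > 1, p = c/n^{3/2} = o(1/n) is below the triangle threshold p ~ 1/n. Asymptotically E[X] ~ (c³/6)·n^{3(1−α)} = (5³/6)·n^{-1.5} → 0, so by Markov's inequality G has no triangles w.h.p.

E[X] ≈ 0.005; in regime p = Θ(1/n^{3/2}) E[X] tends to 0 (below the triangle threshold p ~ 1/n).


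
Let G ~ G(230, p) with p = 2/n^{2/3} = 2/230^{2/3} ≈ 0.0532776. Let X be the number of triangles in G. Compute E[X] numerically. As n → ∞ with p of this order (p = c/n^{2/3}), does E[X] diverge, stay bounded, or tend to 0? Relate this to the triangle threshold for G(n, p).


Number of potential triangles: C(230, 3) = 2001460.
Each occurs with probability p³ ≈ (0.0532776)³ ≈ 1.51228733e-04.
By linearity: E[X] = C(230, 3)·p³ ≈ 2001460 · 1.51228733e-04 ≈ 302.678261.
Since α = 2/3 < 1, p = c/n^{2/3} ≫ 1/n is above the triangle threshold p ~ 1/n. Asymptotically E[X] ~ (c³/6)·n^{3(1−α)} = (2³/6)·n^{1} → ∞; triangles are abundant w.h.p.

E[X] ≈ 302.678261; in regime p = Θ(1/n^{2/3}) E[X] diverges (above the triangle threshold p ~ 1/n).


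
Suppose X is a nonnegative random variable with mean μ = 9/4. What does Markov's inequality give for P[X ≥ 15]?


μ = E[X] = 9/4, a = 15.
Markov: P[X ≥ 15] ≤ μ/a = (9/4)/15 = 3/20.
Numerically: ≈ 0.1500.
(Since a = 15 > μ = 2.2500, the bound 3/20 is < 1 and informative.)

P[X ≥ 15] ≤ 3/20 ≈ 0.1500.


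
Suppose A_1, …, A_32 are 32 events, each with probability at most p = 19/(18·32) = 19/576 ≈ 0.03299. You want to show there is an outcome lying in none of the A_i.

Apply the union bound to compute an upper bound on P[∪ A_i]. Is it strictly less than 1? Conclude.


Union bound: P[∪_{i=1}^{32} A_i] ≤ Σ_i P[A_i] ≤ 32·p = 32·(19/576) = 19/18.
Numerically: 19/18 ≈ 1.05556.
Is 19/18 < 1? NO.
Since the bound 19/18 is ≥ 1, the union bound is uninformative here; it does NOT by itself certify existence.

32·p = 19/18 ≈ 1.05556; existence NOT certified by the union bound.


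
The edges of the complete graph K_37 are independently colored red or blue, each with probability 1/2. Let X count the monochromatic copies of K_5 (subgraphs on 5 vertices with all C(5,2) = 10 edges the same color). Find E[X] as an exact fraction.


Let X = Σ_S X_S over the C(37, 5) = 435897 subsets S of size 5, where X_S = 1 if the K_5 on S is monochromatic.
For a fixed S, the K_5 on S has C(5, 2) = 10 edges. P[all 10 edges red] = (1/2)^10, and likewise for blue, so P[monochromatic] = 2·(1/2)^10 = 2^{1 − 10} = 1/512.
By linearity: E[X] = C(37, 5) · 2^{1 − 10} = 435897 · 1/512 = 435897/512.
Numerically: E[X] ≈ 851.361328.

E[X] = C(37,5)·2^(1−C(5,2)) = 435897/512 ≈ 851.361328.


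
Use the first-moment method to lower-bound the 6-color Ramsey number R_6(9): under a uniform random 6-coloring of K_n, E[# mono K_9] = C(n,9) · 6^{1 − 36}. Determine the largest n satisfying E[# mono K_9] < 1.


We need C(n, 9) · 6^{1 − 36} < 1, i.e. C(n, 9) < 6^{36 − 1} = 1719070799748422591028658176.
Check values of n near the boundary:
  n = 4402: C(4402, 9) = 1696419745356657449393393700; 1696419745356657449393393700 < 1719070799748422591028658176? YES
  n = 4403: C(4403, 9) = 1699894433046281918452233150; 1699894433046281918452233150 < 1719070799748422591028658176? YES
  n = 4404: C(4404, 9) = 1703375445537161676647015880; 1703375445537161676647015880 < 1719070799748422591028658176? YES
  n = 4405: C(4405, 9) = 1706862792900636302463627150; 1706862792900636302463627150 < 1719070799748422591028658176? YES
  n = 4406: C(4406, 9) = 1710356485221788389505285700; 1710356485221788389505285700 < 1719070799748422591028658176? YES
  n = 4407: C(4407, 9) = 1713856532599459170657070050; 1713856532599459170657070050 < 1719070799748422591028658176? YES
  n = 4408: C(4408, 9) = 1717362945146264156457459600; 1717362945146264156457459600 < 1719070799748422591028658176? YES
  n = 4409: C(4409, 9) = 1720875732988608787686577131; 1720875732988608787686577131 < 1719070799748422591028658176? NO
The largest n with C(n, 9) < 1719070799748422591028658176 is n = 4408 (where E[X] = 35778394690547169926197075/35813974994758803979763712 ≈ 0.999007). Hence R_6(9) > 4408, i.e. R_6(9) ≥ 4409.

Largest n = 4408; hence R_6(9) > 4408.


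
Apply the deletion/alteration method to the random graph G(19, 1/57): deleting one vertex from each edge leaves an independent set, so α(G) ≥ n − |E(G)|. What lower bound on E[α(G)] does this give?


E[|E(G)|] = C(19, 2)·p = 171 · (1/57) = 3.
E[α(G)] ≥ n − E[|E(G)|] = 19 − 3 = 16.
Numerically: ≈ 16.0000.
(This is only a lower bound; the true E[α(G)] may be larger.)

E[α(G)] ≥ 16 ≈ 16.0000.


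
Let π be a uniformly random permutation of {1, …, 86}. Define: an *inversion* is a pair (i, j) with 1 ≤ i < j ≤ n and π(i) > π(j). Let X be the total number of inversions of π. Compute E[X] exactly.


Write X = Σ X_I over the C(86, 2) = 3655 pairs i < j, with X_I the indicator of one inversion.
There are 3655 indicators.
For each fixed pair i < j, the values π(i) and π(j) are two distinct elements of {1, …, 86} in uniformly random order; by symmetry P[π(i) > π(j)] = 1/2.
By linearity: E[X] = 3655 · (1/2) = C(86, 2) · (1/2) = 3655/2 = 3655/2 ≈ 1827.500.

E[X] = 3655/2 = 1827.500.


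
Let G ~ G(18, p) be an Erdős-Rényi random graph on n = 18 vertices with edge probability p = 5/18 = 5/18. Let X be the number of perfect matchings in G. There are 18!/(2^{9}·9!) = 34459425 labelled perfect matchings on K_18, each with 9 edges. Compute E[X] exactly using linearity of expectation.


K_18 has 18!/(2^{9}·9!) = 34459425 labelled perfect matchings.
For each such perfect matching H, let X_H = 1 if all 9 edges of H are present in G. Then P[X_H = 1] = p^{9} = (5/18)^{9} = 1953125/198359290368.
By linearity: E[X] = Σ_H E[X_H] = 34459425 · p^{9} = 34459425 · 1953125/198359290368 = 830908203125/2448880128.
Numerically: E[X] ≈ 339.3.

E[X] = 34459425 · (5/18)^{9} = 830908203125/2448880128 ≈ 339.3.


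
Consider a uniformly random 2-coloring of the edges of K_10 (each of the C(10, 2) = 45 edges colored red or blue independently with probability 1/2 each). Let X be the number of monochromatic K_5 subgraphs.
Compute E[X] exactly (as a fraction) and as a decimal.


Let X = Σ_S X_S over the C(10, 5) = 252 subsets S of size 5, where X_S = 1 if the K_5 on S is monochromatic.
For a fixed S, the K_5 on S has C(5, 2) = 10 edges. P[all 10 edges red] = (1/2)^10, and likewise for blue, so P[monochromatic] = 2·(1/2)^10 = 2^{1 − 10} = 1/512.
Summing: E[X] = C(10, 5) · 2^{1 − 10} = 252 · 1/512 = 63/128.
Numerically: E[X] ≈ 0.492.

E[X] = C(10,5)·2^(1−C(5,2)) = 63/128 ≈ 0.492.


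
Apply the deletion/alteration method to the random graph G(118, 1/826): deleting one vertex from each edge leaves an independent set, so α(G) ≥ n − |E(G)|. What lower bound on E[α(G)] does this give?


E[|E(G)|] = C(118, 2)·p = 6903 · (1/826) = 117/14.
E[α(G)] ≥ n − E[|E(G)|] = 118 − 117/14 = 1535/14.
Numerically: ≈ 109.6429.
(This is only a lower bound; the true E[α(G)] may be larger.)

E[α(G)] ≥ 1535/14 ≈ 109.6429.


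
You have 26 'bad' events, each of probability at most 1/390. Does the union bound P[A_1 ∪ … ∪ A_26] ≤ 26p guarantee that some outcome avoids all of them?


Union bound: P[∪_{i=1}^{26} A_i] ≤ Σ_i P[A_i] ≤ 26·p = 26·(1/390) = 1/15.
Numerically: 1/15 ≈ 0.0667.
Is 1/15 < 1? YES.
Since P[∪ A_i] ≤ 1/15 < 1, the complement has P[∩ A_i^c] ≥ 1 − 1/15 = 14/15 > 0, so some outcome avoids every A_i.

26·p = 1/15 ≈ 0.0667; existence CERTIFIED by the union bound.


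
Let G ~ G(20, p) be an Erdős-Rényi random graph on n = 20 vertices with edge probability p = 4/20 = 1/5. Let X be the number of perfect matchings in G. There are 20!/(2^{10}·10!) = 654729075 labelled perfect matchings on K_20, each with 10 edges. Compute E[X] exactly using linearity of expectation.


K_20 has 20!/(2^{10}·10!) = 654729075 labelled perfect matchings.
For each such perfect matching H, let X_H = 1 if all 10 edges of H are present in G. Then P[X_H = 1] = p^{10} = (1/5)^{10} = 1/9765625.
Summing the indicators: E[X] = Σ_H E[X_H] = 654729075 · p^{10} = 654729075 · 1/9765625 = 26189163/390625.
Numerically: E[X] ≈ 67.044.

E[X] = 654729075 · (1/5)^{10} = 26189163/390625 ≈ 67.044.


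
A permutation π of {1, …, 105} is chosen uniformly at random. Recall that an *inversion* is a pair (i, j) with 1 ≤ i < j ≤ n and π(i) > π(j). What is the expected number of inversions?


Write X = Σ X_I over the C(105, 2) = 5460 pairs i < j, with X_I the indicator of one inversion.
There are 5460 indicators.
For each fixed pair i < j, the values π(i) and π(j) are two distinct elements of {1, …, 105} in uniformly random order; by symmetry P[π(i) > π(j)] = 1/2.
By linearity: E[X] = 5460 · (1/2) = C(105, 2) · (1/2) = 5460/2 = 2730 ≈ 2730.000.

E[X] = 2730 = 2730.000.


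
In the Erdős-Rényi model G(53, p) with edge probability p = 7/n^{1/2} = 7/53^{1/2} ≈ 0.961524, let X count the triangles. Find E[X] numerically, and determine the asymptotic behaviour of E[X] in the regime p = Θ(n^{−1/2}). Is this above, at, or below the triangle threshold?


Number of potential triangles: C(53, 3) = 23426.
Each occurs with probability p³ ≈ (0.961524)³ ≈ 8.88956103e-01.
By linearity: E[X] = C(53, 3)·p³ ≈ 23426 · 8.88956103e-01 ≈ 20824.685658.
Since α = 1/2 < 1, p = c/n^{1/2} ≫ 1/n is above the triangle threshold p ~ 1/n. Asymptotically E[X] ~ (c³/6)·n^{3(1−α)} = (7³/6)·n^{1.5} → ∞; triangles are abundant w.h.p.

E[X] ≈ 20824.685658; in regime p = Θ(1/n^{1/2}) E[X] diverges (above the triangle threshold p ~ 1/n).


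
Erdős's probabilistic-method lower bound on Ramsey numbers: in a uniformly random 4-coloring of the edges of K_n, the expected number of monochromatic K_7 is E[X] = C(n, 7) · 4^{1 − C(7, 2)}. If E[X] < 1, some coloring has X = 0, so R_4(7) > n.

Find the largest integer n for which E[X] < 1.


We need C(n, 7) · 4^{1 − 21} < 1, i.e. C(n, 7) < 4^{21 − 1} = 1099511627776.
Check values of n near the boundary:
  n = 176: C(176, 7) = 919790691600; 919790691600 < 1099511627776? YES
  n = 177: C(177, 7) = 957664425960; 957664425960 < 1099511627776? YES
  n = 178: C(178, 7) = 996867063280; 996867063280 < 1099511627776? YES
  n = 179: C(179, 7) = 1037437234460; 1037437234460 < 1099511627776? YES
  n = 180: C(180, 7) = 1079414463600; 1079414463600 < 1099511627776? YES
  n = 181: C(181, 7) = 1122839183400; 1122839183400 < 1099511627776? NO
  n = 182: C(182, 7) = 1167752750736; 1167752750736 < 1099511627776? NO
The largest n with C(n, 7) < 1099511627776 is n = 180 (where E[X] = 67463403975/68719476736 ≈ 0.9817). Hence R_4(7) > 180, i.e. R_4(7) ≥ 181.

Largest n = 180; hence R_4(7) > 180.


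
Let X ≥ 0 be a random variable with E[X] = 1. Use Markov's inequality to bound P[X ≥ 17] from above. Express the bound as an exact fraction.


μ = E[X] = 1, a = 17.
Markov: P[X ≥ 17] ≤ μ/a = (1)/17 = 1/17.
Numerically: ≈ 0.059.
(Since a = 17 > μ = 1.000, the bound 1/17 is < 1 and informative.)

P[X ≥ 17] ≤ 1/17 ≈ 0.059.


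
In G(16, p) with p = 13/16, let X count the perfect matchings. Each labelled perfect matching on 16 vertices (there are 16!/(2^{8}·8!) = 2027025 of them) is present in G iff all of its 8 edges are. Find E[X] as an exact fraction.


K_16 has 16!/(2^{8}·8!) = 2027025 labelled perfect matchings.
For each such perfect matching H, let X_H = 1 if all 8 edges of H are present in G. Then P[X_H = 1] = p^{8} = (13/16)^{8} = 815730721/4294967296.
By linearity: E[X] = Σ_H E[X_H] = 2027025 · p^{8} = 2027025 · 815730721/4294967296 = 1653506564735025/4294967296.
Numerically: E[X] ≈ 3.85e+05.

E[X] = 2027025 · (13/16)^{8} = 1653506564735025/4294967296 ≈ 3.85e+05.


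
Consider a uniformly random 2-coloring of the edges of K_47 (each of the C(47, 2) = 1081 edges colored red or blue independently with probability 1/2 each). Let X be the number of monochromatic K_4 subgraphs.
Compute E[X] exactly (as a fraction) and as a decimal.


Let X = Σ_S X_S over the C(47, 4) = 178365 subsets S of size 4, where X_S = 1 if the K_4 on S is monochromatic.
For a fixed S, the K_4 on S has C(4, 2) = 6 edges. P[all 6 edges red] = (1/2)^6, and likewise for blue, so P[monochromatic] = 2·(1/2)^6 = 2^{1 − 6} = 1/32.
By linearity of expectation: E[X] = C(47, 4) · 2^{1 − 6} = 178365 · 1/32 = 178365/32.
Numerically: E[X] ≈ 5573.9062.

E[X] = C(47,4)·2^(1−C(4,2)) = 178365/32 ≈ 5573.9062.


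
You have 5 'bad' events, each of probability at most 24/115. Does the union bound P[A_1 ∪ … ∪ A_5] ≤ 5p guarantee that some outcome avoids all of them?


Union bound: P[∪_{i=1}^{5} A_i] ≤ Σ_i P[A_i] ≤ 5·p = 5·(24/115) = 24/23.
Numerically: 24/23 ≈ 1.0435.
Is 24/23 < 1? NO.
Since the bound 24/23 is ≥ 1, the union bound is uninformative here; it does NOT by itself certify existence.

5·p = 24/23 ≈ 1.0435; existence NOT certified by the union bound.


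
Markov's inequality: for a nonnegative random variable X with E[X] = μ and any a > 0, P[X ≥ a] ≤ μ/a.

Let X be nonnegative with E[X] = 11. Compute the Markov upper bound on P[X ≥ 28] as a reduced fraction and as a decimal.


μ = E[X] = 11, a = 28.
Markov: P[X ≥ 28] ≤ μ/a = (11)/28 = 11/28.
Numerically: ≈ 0.392857.
(Since a = 28 > μ = 11.000000, the bound 11/28 is < 1 and informative.)

P[X ≥ 28] ≤ 11/28 ≈ 0.392857.


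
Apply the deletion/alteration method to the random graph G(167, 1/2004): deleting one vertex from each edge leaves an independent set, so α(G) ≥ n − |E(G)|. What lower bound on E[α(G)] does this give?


E[|E(G)|] = C(167, 2)·p = 13861 · (1/2004) = 83/12.
E[α(G)] ≥ n − E[|E(G)|] = 167 − 83/12 = 1921/12.
Numerically: ≈ 160.083.
(This is only a lower bound; the true E[α(G)] may be larger.)

E[α(G)] ≥ 1921/12 ≈ 160.083.


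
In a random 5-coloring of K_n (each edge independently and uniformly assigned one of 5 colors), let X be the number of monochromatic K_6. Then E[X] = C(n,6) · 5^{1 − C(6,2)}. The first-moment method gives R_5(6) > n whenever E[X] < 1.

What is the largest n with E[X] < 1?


We need C(n, 6) · 5^{1 − 15} < 1, i.e. C(n, 6) < 5^{15 − 1} = 6103515625.
Check values of n near the boundary:
  n = 126: C(126, 6) = 4925156775; 4925156775 < 6103515625? YES
  n = 127: C(127, 6) = 5169379425; 5169379425 < 6103515625? YES
  n = 128: C(128, 6) = 5423611200; 5423611200 < 6103515625? YES
  n = 129: C(129, 6) = 5688177600; 5688177600 < 6103515625? YES
  n = 130: C(130, 6) = 5963412000; 5963412000 < 6103515625? YES
  n = 131: C(131, 6) = 6249655776; 6249655776 < 6103515625? NO
The largest n with C(n, 6) < 6103515625 is n = 130 (where E[X] = 47707296/48828125 ≈ 0.977). Hence R_5(6) > 130, i.e. R_5(6) ≥ 131.

Largest n = 130; hence R_5(6) > 130.


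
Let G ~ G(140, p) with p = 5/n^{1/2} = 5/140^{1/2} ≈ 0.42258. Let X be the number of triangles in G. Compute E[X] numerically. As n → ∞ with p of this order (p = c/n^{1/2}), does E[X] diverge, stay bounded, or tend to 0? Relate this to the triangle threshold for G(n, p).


Number of potential triangles: C(140, 3) = 447580.
Each occurs with probability p³ ≈ (0.42258)³ ≈ 7.5460201e-02.
By linearity: E[X] = C(140, 3)·p³ ≈ 447580 · 7.5460201e-02 ≈ 33774.47690.
Since α = 1/2 < 1, p = c/n^{1/2} ≫ 1/n is above the triangle threshold p ~ 1/n. Asymptotically E[X] ~ (c³/6)·n^{3(1−α)} = (5³/6)·n^{1.5} → ∞; triangles are abundant w.h.p.

E[X] ≈ 33774.47690; in regime p = Θ(1/n^{1/2}) E[X] diverges (above the triangle threshold p ~ 1/n).


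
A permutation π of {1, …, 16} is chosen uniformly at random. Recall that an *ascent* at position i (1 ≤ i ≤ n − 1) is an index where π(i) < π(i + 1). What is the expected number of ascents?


Write X = Σ X_I over i = 1, …, 15, with X_I the indicator of one ascent.
There are 15 indicators.
For each fixed i, the pair (π(i), π(i+1)) is a uniformly random ordered pair of distinct values from {1, …, 16}; by symmetry P[π(i) < π(i+1)] = 1/2.
By linearity: E[X] = 15 · (1/2) = (16 − 1) · (1/2) = 15/2 ≈ 7.5000.

E[X] = 15/2 = 7.5000.


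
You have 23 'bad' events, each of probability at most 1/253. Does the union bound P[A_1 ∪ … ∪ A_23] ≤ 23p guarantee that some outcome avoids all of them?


Union bound: P[∪_{i=1}^{23} A_i] ≤ Σ_i P[A_i] ≤ 23·p = 23·(1/253) = 1/11.
Numerically: 1/11 ≈ 0.09091.
Is 1/11 < 1? YES.
Since P[∪ A_i] ≤ 1/11 < 1, the complement has P[∩ A_i^c] ≥ 1 − 1/11 = 10/11 > 0, so some outcome avoids every A_i.

23·p = 1/11 ≈ 0.09091; existence CERTIFIED by the union bound.


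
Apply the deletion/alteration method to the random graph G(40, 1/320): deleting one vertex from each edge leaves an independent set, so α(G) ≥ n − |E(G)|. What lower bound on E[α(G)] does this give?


E[|E(G)|] = C(40, 2)·p = 780 · (1/320) = 39/16.
E[α(G)] ≥ n − E[|E(G)|] = 40 − 39/16 = 601/16.
Numerically: ≈ 37.562500.
(This is only a lower bound; the true E[α(G)] may be larger.)

E[α(G)] ≥ 601/16 ≈ 37.562500.


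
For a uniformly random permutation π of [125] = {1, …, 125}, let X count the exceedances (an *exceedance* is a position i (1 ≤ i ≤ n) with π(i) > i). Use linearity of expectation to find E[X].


Write X = Σ_{i=1}^{125} X_i, where X_i = 1_{π(i) > i}.
For each fixed i, π(i) is uniform over {1, …, 125} (marginal of a uniform permutation), so P[π(i) > i] = (n − i)/n. Summing: Σ_{i=1}^{125} (n − i)/n = (0 + 1 + … + 124)/125 = 125(125 − 1)/(2·125) = (125 − 1)/2.
Hence E[X] = Σ_{i=1}^{125} (125 − i)/125 = 62 ≈ 62.000.

E[X] = 62 = 62.000.


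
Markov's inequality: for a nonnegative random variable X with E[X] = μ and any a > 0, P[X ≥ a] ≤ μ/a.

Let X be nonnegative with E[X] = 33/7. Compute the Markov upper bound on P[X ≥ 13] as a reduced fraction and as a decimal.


μ = E[X] = 33/7, a = 13.
Markov: P[X ≥ 13] ≤ μ/a = (33/7)/13 = 33/91.
Numerically: ≈ 0.36264.
(Since a = 13 > μ = 4.71429, the bound 33/91 is < 1 and informative.)

P[X ≥ 13] ≤ 33/91 ≈ 0.36264.


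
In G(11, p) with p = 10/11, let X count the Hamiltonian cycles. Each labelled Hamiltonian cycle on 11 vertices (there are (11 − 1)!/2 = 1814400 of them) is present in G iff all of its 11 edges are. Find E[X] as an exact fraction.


K_11 has (11 − 1)!/2 = 1814400 labelled Hamiltonian cycles.
For each such Hamiltonian cycle H, let X_H = 1 if all 11 edges of H are present in G. Then P[X_H = 1] = p^{11} = (10/11)^{11} = 100000000000/285311670611.
By linearity of expectation: E[X] = Σ_H E[X_H] = 1814400 · p^{11} = 1814400 · 100000000000/285311670611 = 181440000000000000/285311670611.
Numerically: E[X] ≈ 635936.

E[X] = 1814400 · (10/11)^{11} = 181440000000000000/285311670611 ≈ 635936.


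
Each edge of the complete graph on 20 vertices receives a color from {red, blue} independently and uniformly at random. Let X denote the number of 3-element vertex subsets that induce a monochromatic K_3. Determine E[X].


Let X = Σ_S X_S over the C(20, 3) = 1140 subsets S of size 3, where X_S = 1 if the K_3 on S is monochromatic.
For a fixed S, the K_3 on S has C(3, 2) = 3 edges. P[all 3 edges red] = (1/2)^3, and likewise for blue, so P[monochromatic] = 2·(1/2)^3 = 2^{1 − 3} = 1/4.
By linearity: E[X] = C(20, 3) · 2^{1 − 3} = 1140 · 1/4 = 285.
Numerically: E[X] ≈ 285.000.

E[X] = C(20,3)·2^(1−C(3,2)) = 285 ≈ 285.000.


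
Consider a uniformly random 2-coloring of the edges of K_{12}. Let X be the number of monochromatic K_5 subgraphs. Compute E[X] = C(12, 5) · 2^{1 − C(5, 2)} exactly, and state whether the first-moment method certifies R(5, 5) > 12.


E[X] = C(12, 5) · 2^{1 − 10} = 792 · 2^{−9} = 792/512.
As a reduced fraction: E[X] = 99/64 ≈ 1.5468750.
Is E[X] < 1? NO.
Since E[X] ≥ 1, the first-moment bound is inconclusive at n = 12; it does NOT by itself certify R(5, 5) > 12.

E[X] = 99/64 ≈ 1.5468750; E[X] ≥ 1; first-moment method inconclusive here.


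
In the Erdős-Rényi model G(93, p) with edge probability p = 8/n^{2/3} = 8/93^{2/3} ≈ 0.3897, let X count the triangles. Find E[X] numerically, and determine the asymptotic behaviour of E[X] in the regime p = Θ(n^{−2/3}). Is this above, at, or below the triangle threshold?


Number of potential triangles: C(93, 3) = 129766.
Each occurs with probability p³ ≈ (0.3897)³ ≈ 5.919760e-02.
By linearity: E[X] = C(93, 3)·p³ ≈ 129766 · 5.919760e-02 ≈ 7681.8351.
Since α = 2/3 < 1, p = c/n^{2/3} ≫ 1/n is above the triangle threshold p ~ 1/n. Asymptotically E[X] ~ (c³/6)·n^{3(1−α)} = (8³/6)·n^{1} → ∞; triangles are abundant w.h.p.

E[X] ≈ 7681.8351; in regime p = Θ(1/n^{2/3}) E[X] diverges (above the triangle threshold p ~ 1/n).


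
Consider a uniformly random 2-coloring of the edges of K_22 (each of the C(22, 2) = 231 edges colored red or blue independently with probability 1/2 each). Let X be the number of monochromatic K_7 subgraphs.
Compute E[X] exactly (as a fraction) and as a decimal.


Let X = Σ_S X_S over the C(22, 7) = 170544 subsets S of size 7, where X_S = 1 if the K_7 on S is monochromatic.
For a fixed S, the K_7 on S has C(7, 2) = 21 edges. P[all 21 edges red] = (1/2)^21, and likewise for blue, so P[monochromatic] = 2·(1/2)^21 = 2^{1 − 21} = 1/1048576.
Summing: E[X] = C(22, 7) · 2^{1 − 21} = 170544 · 1/1048576 = 10659/65536.
Numerically: E[X] ≈ 0.162643.

E[X] = C(22,7)·2^(1−C(7,2)) = 10659/65536 ≈ 0.162643.


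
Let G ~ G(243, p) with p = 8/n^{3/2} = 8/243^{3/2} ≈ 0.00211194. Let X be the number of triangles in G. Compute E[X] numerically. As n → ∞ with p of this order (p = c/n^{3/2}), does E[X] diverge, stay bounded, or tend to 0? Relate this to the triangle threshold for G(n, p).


Number of potential triangles: C(243, 3) = 2362041.
Each occurs with probability p³ ≈ (0.00211194)³ ≈ 9.41980104e-09.
By linearity: E[X] = C(243, 3)·p³ ≈ 2362041 · 9.41980104e-09 ≈ 0.022250.
Since α = 3/2 > 1, p = c/n^{3/2} = o(1/n) is below the triangle threshold p ~ 1/n. Asymptotically E[X] ~ (c³/6)·n^{3(1−α)} = (8³/6)·n^{-1.5} → 0, so by Markov's inequality G has no triangles w.h.p.

E[X] ≈ 0.022250; in regime p = Θ(1/n^{3/2}) E[X] tends to 0 (below the triangle threshold p ~ 1/n).


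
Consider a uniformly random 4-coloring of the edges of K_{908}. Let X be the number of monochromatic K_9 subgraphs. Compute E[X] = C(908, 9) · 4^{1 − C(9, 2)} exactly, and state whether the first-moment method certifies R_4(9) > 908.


E[X] = C(908, 9) · 4^{1 − 36} = 1111058428637338083100 · 4^{−35} = 1111058428637338083100/1180591620717411303424.
As a reduced fraction: E[X] = 277764607159334520775/295147905179352825856 ≈ 0.9411031.
Is E[X] < 1? YES.
Since E[X] < 1, there exists a 4-coloring of K_{908} with no monochromatic K_9; hence R_4(9) > 908.

E[X] = 277764607159334520775/295147905179352825856 ≈ 0.9411031; E[X] < 1, so R_4(9) > 908.


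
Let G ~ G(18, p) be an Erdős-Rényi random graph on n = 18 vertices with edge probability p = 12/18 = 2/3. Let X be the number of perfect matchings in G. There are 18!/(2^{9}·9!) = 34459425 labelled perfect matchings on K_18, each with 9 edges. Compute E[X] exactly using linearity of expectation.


K_18 has 18!/(2^{9}·9!) = 34459425 labelled perfect matchings.
For each such perfect matching H, let X_H = 1 if all 9 edges of H are present in G. Then P[X_H = 1] = p^{9} = (2/3)^{9} = 512/19683.
Summing the indicators: E[X] = Σ_H E[X_H] = 34459425 · p^{9} = 34459425 · 512/19683 = 217817600/243.
Numerically: E[X] ≈ 8.964e+05.

E[X] = 34459425 · (2/3)^{9} = 217817600/243 ≈ 8.964e+05.


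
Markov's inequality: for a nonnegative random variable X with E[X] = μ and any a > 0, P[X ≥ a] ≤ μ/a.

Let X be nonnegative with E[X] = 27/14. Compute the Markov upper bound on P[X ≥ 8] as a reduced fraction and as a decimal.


μ = E[X] = 27/14, a = 8.
Markov: P[X ≥ 8] ≤ μ/a = (27/14)/8 = 27/112.
Numerically: ≈ 0.241.
(Since a = 8 > μ = 1.929, the bound 27/112 is < 1 and informative.)

P[X ≥ 8] ≤ 27/112 ≈ 0.241.


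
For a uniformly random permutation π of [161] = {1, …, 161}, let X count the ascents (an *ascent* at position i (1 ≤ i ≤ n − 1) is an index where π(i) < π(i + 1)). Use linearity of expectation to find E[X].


Write X = Σ X_I over i = 1, …, 160, with X_I the indicator of one ascent.
There are 160 indicators.
For each fixed i, the pair (π(i), π(i+1)) is a uniformly random ordered pair of distinct values from {1, …, 161}; by symmetry P[π(i) < π(i+1)] = 1/2.
By linearity: E[X] = 160 · (1/2) = (161 − 1) · (1/2) = 80 ≈ 80.0000.

E[X] = 80 = 80.0000.


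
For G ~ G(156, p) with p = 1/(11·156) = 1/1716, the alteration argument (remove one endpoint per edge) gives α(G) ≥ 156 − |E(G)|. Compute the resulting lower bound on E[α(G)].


E[|E(G)|] = C(156, 2)·p = 12090 · (1/1716) = 155/22.
E[α(G)] ≥ n − E[|E(G)|] = 156 − 155/22 = 3277/22.
Numerically: ≈ 148.954545.
(This is only a lower bound; the true E[α(G)] may be larger.)

E[α(G)] ≥ 3277/22 ≈ 148.954545.


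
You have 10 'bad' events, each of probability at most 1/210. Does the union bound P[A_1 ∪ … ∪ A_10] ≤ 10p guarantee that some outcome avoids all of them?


Union bound: P[∪_{i=1}^{10} A_i] ≤ Σ_i P[A_i] ≤ 10·p = 10·(1/210) = 1/21.
Numerically: 1/21 ≈ 0.048.
Is 1/21 < 1? YES.
Since P[∪ A_i] ≤ 1/21 < 1, the complement has P[∩ A_i^c] ≥ 1 − 1/21 = 20/21 > 0, so some outcome avoids every A_i.

10·p = 1/21 ≈ 0.048; existence CERTIFIED by the union bound.


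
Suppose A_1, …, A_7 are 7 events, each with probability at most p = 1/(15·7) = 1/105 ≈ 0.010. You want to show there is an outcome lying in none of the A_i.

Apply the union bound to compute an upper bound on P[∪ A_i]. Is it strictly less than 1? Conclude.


Union bound: P[∪_{i=1}^{7} A_i] ≤ Σ_i P[A_i] ≤ 7·p = 7·(1/105) = 1/15.
Numerically: 1/15 ≈ 0.067.
Is 1/15 < 1? YES.
Since P[∪ A_i] ≤ 1/15 < 1, the complement has P[∩ A_i^c] ≥ 1 − 1/15 = 14/15 > 0, so some outcome avoids every A_i.

7·p = 1/15 ≈ 0.067; existence CERTIFIED by the union bound.


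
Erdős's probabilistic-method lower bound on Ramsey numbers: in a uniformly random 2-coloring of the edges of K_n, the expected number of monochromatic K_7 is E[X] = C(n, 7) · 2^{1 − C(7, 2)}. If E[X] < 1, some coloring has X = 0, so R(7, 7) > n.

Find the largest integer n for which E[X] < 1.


We need C(n, 7) · 2^{1 − 21} < 1, i.e. C(n, 7) < 2^{21 − 1} = 1048576.
Check values of n near the boundary:
  n = 25: C(25, 7) = 480700; 480700 < 1048576? YES
  n = 26: C(26, 7) = 657800; 657800 < 1048576? YES
  n = 27: C(27, 7) = 888030; 888030 < 1048576? YES
  n = 28: C(28, 7) = 1184040; 1184040 < 1048576? NO
  n = 29: C(29, 7) = 1560780; 1560780 < 1048576? NO
The largest n with C(n, 7) < 1048576 is n = 27 (where E[X] = 444015/524288 ≈ 0.8468914). Hence R(7, 7) > 27, i.e. R(7, 7) ≥ 28.

Largest n = 27; hence R(7, 7) > 27.


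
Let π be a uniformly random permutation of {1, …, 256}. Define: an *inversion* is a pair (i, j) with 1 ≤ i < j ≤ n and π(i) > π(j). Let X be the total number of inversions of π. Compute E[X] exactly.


Write X = Σ X_I over the C(256, 2) = 32640 pairs i < j, with X_I the indicator of one inversion.
There are 32640 indicators.
For each fixed pair i < j, the values π(i) and π(j) are two distinct elements of {1, …, 256} in uniformly random order; by symmetry P[π(i) > π(j)] = 1/2.
By linearity: E[X] = 32640 · (1/2) = C(256, 2) · (1/2) = 32640/2 = 16320 ≈ 16320.000.

E[X] = 16320 = 16320.000.


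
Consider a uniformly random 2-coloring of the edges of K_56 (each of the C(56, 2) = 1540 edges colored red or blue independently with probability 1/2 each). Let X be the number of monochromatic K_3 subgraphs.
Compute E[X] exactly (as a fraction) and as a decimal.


Let X = Σ_S X_S over the C(56, 3) = 27720 subsets S of size 3, where X_S = 1 if the K_3 on S is monochromatic.
For a fixed S, the K_3 on S has C(3, 2) = 3 edges. P[all 3 edges red] = (1/2)^3, and likewise for blue, so P[monochromatic] = 2·(1/2)^3 = 2^{1 − 3} = 1/4.
By linearity of expectation: E[X] = C(56, 3) · 2^{1 − 3} = 27720 · 1/4 = 6930.
Numerically: E[X] ≈ 6930.000000.

E[X] = C(56,3)·2^(1−C(3,2)) = 6930 ≈ 6930.000000.


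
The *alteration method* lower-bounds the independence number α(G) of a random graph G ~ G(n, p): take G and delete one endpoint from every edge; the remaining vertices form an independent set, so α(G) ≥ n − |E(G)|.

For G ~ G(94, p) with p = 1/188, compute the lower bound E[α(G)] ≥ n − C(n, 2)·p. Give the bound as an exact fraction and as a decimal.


E[|E(G)|] = C(94, 2)·p = 4371 · (1/188) = 93/4.
E[α(G)] ≥ n − E[|E(G)|] = 94 − 93/4 = 283/4.
Numerically: ≈ 70.750000.
(This is only a lower bound; the true E[α(G)] may be larger.)

E[α(G)] ≥ 283/4 ≈ 70.750000.


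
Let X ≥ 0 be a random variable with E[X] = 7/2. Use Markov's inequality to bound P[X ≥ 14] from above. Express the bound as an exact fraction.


μ = E[X] = 7/2, a = 14.
Markov: P[X ≥ 14] ≤ μ/a = (7/2)/14 = 1/4.
Numerically: ≈ 0.250000.
(Since a = 14 > μ = 3.500000, the bound 1/4 is < 1 and informative.)

P[X ≥ 14] ≤ 1/4 ≈ 0.250000.


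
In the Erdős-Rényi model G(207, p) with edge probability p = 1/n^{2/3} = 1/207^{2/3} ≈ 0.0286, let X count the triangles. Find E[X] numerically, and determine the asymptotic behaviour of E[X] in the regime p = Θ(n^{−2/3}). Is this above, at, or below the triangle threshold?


Number of potential triangles: C(207, 3) = 1456935.
Each occurs with probability p³ ≈ (0.0286)³ ≈ 2.33378e-05.
By linearity: E[X] = C(207, 3)·p³ ≈ 1456935 · 2.33378e-05 ≈ 34.002.
Since α = 2/3 < 1, p = c/n^{2/3} ≫ 1/n is above the triangle threshold p ~ 1/n. Asymptotically E[X] ~ (c³/6)·n^{3(1−α)} = (1³/6)·n^{1} → ∞; triangles are abundant w.h.p.

E[X] ≈ 34.002; in regime p = Θ(1/n^{2/3}) E[X] diverges (above the triangle threshold p ~ 1/n).
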